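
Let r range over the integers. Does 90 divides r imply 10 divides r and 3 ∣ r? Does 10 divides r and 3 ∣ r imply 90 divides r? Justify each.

Not equivalent: only (⇒) holds.

[⇐] This fails: take r = 30. Both 10 ∣ 30 and 3 ∣ 30, yet 30 is not a multiple of 90 (since 30 = 0·90 + 30), so 90 ∤ 30.

[⇒] If 90 ∣ r, write r = 90q. Since 90 = 9·10, r = 10·(9q), so 10 ∣ r; and since 90 = 30·3, r = 3·(30q), so 3 ∣ r.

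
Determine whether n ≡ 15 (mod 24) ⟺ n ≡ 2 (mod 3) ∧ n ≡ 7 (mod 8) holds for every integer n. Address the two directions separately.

Forward direction. This fails: n = 15 gives 15 ≡ 15 (mod 24) but 15 ≡ 0 (mod 3), so the conjunction on the right does not hold.

Converse. This fails: n = 23 satisfies both congruences on the right (23 ≡ 2 mod 3 and 23 ≡ 7 mod 8) yet 23 ≡ 23 (mod 24), not 15.

Neither implication holds.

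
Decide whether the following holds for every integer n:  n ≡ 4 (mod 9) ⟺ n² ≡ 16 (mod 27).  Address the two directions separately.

Neither direction holds.

Forward direction. This fails: take n = 13. Then 13 ≡ 4 (mod 9), but 13² = 169 ≡ 7 (mod 27), not 16.

Converse. This fails: take n = 23. Then 23² = 529 ≡ 16 (mod 27), yet 23 ≡ 5 (mod 9), not 4.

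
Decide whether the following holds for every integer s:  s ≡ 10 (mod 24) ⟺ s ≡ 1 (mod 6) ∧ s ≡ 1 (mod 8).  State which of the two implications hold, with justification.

Neither direction holds.

(→) This fails: s = 10 gives 10 ≡ 10 (mod 24) but 10 ≡ 4 (mod 6), so the conjunction on the right does not hold.

(←) This fails: s = 1 satisfies both congruences on the right (1 ≡ 1 mod 6 and 1 ≡ 1 mod 8) yet 1 ≡ 1 (mod 24), not 10.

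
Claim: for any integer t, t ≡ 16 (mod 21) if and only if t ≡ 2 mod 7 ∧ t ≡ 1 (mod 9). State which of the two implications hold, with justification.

(⇒) fails; (⇐) holds.

(⇐) If t ≡ 2 (mod 7) and t ≡ 1 (mod 9), then by the Chinese remainder theorem t ≡ 37 (mod 63). Since 37 ≡ 16 (mod 21) and 21 ∣ 63, we get t ≡ 16 (mod 21).

(⇒) This fails: t = 16 gives 16 ≡ 16 (mod 21) but 16 ≡ 7 (mod 9), so the conjunction on the right does not hold.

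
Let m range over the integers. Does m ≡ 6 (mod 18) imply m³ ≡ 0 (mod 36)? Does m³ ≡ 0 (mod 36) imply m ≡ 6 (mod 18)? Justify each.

[⇐] This fails: take m = 0. Then 0³ = 0 ≡ 0 (mod 36), yet 0 ≡ 0 (mod 18), not 6.

[⇒] Suppose m ≡ 6 (mod 18). Working modulo 36, m ∈ {6, 24}; for each such r, r³ ≡ 0 (mod 36).

The forward direction holds; the converse fails.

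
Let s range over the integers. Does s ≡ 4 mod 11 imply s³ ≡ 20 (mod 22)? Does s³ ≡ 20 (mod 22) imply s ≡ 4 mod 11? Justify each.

Only the reverse direction holds.

[⇒] This fails: take s = 15. Then 15 ≡ 4 (mod 11), but 15³ = 3375 ≡ 9 (mod 22), not 20.

[⇐] Conversely, the residues r modulo 22 with r³ ≡ 20 (mod 22) are exactly {4}, and each is ≡ 4 (mod 11).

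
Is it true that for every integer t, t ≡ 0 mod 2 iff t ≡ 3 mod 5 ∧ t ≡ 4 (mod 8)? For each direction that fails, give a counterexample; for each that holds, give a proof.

Only the reverse direction holds.

(→) This fails: t = 0 gives 0 ≡ 0 (mod 2) but 0 ≡ 0 (mod 5), so the conjunction on the right does not hold.

(←) Conversely, if t ≡ 3 (mod 5) and t ≡ 4 (mod 8), then by the Chinese remainder theorem t ≡ 28 (mod 40). Since 28 ≡ 0 (mod 2) and 2 ∣ 40, we get t ≡ 0 (mod 2).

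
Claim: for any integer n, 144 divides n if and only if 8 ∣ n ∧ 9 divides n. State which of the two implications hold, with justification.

Not equivalent: only (⇒) holds.

(←) This fails: take n = 72. Both 8 ∣ 72 and 9 ∣ 72, yet 72 is not a multiple of 144 (since 72 = 0·144 + 72), so 144 ∤ 72.

(→) If 144 ∣ n, write n = 144q. Since 144 = 18·8, n = 8·(18q), so 8 ∣ n; and since 144 = 16·9, n = 9·(16q), so 9 ∣ n.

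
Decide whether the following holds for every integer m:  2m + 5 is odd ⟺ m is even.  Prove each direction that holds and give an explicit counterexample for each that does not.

(⇒) fails; (⇐) holds.

(⟸) Suppose m is even. Since 2 is even, 2m is even for every m, so 2m + 5 has the same parity as 5, which is odd. Hence 2m + 5 is odd.

(⟹) This fails: take m = 7. Then 2m + 5 = 19, which is odd, yet m = 7 is odd, not even.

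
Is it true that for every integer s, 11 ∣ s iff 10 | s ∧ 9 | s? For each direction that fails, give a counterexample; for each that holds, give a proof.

Neither implication holds.

Forward direction. This fails: take s = 11. Certainly 11 ∣ 11, but 10 ∤ 11.

Converse. This fails: take s = 90. Both 10 ∣ 90 and 9 ∣ 90, yet 90 is not a multiple of 11 (since 90 = 8·11 + 2), so 11 ∤ 90.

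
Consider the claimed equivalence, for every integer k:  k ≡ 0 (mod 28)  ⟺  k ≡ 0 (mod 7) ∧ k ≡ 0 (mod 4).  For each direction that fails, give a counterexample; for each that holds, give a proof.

Forward direction. Suppose k ≡ 0 (mod 28); write k = 28j + 0. Since 7 ∣ 28, reducing mod 7 gives k ≡ 0 (mod 7); since 4 ∣ 28, reducing mod 4 gives k ≡ 0 (mod 4).

Converse. If k ≡ 0 (mod 7) and k ≡ 0 (mod 4), then by the Chinese remainder theorem k ≡ 0 (mod 28). This is exactly k ≡ 0 (mod 28).

Both implications hold.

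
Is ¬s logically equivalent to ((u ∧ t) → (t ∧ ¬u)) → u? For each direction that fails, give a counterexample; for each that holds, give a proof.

Neither direction holds.

[⇒] This fails. Under t = F, s = F, u = F, the left side is true but the right side is false.

[⇐] This fails. Under t = F, s = T, u = T, the left side is false but the right side is true.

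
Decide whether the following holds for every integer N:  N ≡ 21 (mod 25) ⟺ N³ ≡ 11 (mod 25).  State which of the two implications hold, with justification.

[⇒] Suppose N ≡ 21 (mod 25). Write N = 25j + 21. Then (25j + 21)³ = 15625j³ + 39375j² + 33075j + 9261 = 25(625j³ + 1575j² + 1323j + 370) + 11, so N³ ≡ 11 (mod 25).

[⇐] Conversely, suppose N³ ≡ 11 (mod 25). The only residue r in {0, …, 24} with r³ ≡ 11 (mod 25) is r = 21, so N ≡ 21 (mod 25).

Both directions hold.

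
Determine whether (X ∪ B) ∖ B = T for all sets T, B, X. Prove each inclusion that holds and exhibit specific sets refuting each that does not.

(⊆) This inclusion fails. Take T = ∅, B = ∅, X = {1}; then 1 ∈ (X ∪ B) ∖ B but 1 ∉ T.

(⊇) This inclusion fails. Take T = {1}, B = ∅, X = ∅; then 1 ∈ T but 1 ∉ (X ∪ B) ∖ B.

Both inclusions fail.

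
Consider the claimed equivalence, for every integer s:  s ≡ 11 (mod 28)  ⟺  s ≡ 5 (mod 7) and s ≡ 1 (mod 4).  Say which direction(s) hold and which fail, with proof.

(→) This fails: s = 11 gives 11 ≡ 11 (mod 28) but 11 ≡ 4 (mod 7), so the conjunction on the right does not hold.

(←) This fails: s = 5 satisfies both congruences on the right (5 ≡ 5 mod 7 and 5 ≡ 1 mod 4) yet 5 ≡ 5 (mod 28), not 11.

Both directions fail.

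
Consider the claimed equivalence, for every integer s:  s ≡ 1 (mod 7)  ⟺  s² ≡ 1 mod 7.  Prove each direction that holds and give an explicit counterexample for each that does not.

Only the forward implication holds.

(⟹) Suppose s ≡ 1 (mod 7). Write s = 7j + 1. Then (7j + 1)² = 49j² + 14j + 1 = 7(7j² + 2j) + 1, so s² ≡ 1 (mod 7).

(⟸) This fails: take s = 6. Then 6² = 36 ≡ 1 (mod 7), yet 6 ≡ 6 (mod 7), not 1.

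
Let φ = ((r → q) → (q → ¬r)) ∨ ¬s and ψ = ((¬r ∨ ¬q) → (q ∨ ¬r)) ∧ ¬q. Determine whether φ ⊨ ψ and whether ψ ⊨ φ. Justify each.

The forward direction fails; the converse holds.

(⇒) This fails. Under q = T, r = F, s = F, the left side is true but the right side is false.

(⇐) Assume the antecedent. If q is true, the antecedent cannot hold. If q is false, ((r → q) → (q → ¬r)) ∨ ¬s reduces to true regardless of the other variables. Either way ((r → q) → (q → ¬r)) ∨ ¬s holds.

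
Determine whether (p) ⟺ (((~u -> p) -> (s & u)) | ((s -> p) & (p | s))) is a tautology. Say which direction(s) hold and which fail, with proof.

Forward direction. Assume the antecedent. If p is true, the consequent reduces to true regardless of the other variables. If p is false, the antecedent cannot hold. Either way the consequent holds.

Converse. This fails. Under p = F, u = F, s = F, the left side is false but the right side is true.

(⇒) holds; (⇐) fails.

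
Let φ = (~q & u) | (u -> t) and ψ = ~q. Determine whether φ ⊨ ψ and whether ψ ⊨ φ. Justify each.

The forward direction fails; the converse holds.

(→) This fails. Under t = F, q = T, u = F, the left side is true but the right side is false.

(←) Assume the antecedent. If t is true, (~q & u) | (u -> t) reduces to true regardless of the other variables. If t is false, the antecedent forces (t = F, q = F, u = F) or (t = F, q = F, u = T), and (~q & u) | (u -> t) holds there. Either way (~q & u) | (u -> t) holds.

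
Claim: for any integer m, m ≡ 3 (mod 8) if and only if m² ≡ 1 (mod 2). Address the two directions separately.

Forward direction. Suppose m ≡ 3 (mod 8). Then m² ≡ 3² = 9 (mod 8), and since 2 ∣ 8, also m² ≡ 1 (mod 2).

Converse. This fails: take m = 1. Then 1² = 1 ≡ 1 (mod 2), yet 1 ≡ 1 (mod 8), not 3.

The forward direction holds; the converse fails.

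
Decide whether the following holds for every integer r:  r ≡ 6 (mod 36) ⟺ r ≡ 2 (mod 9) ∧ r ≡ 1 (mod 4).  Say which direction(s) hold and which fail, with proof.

(→) This fails: r = 6 gives 6 ≡ 6 (mod 36) but 6 ≡ 6 (mod 9), so the conjunction on the right does not hold.

(←) This fails: r = 29 satisfies both congruences on the right (29 ≡ 2 mod 9 and 29 ≡ 1 mod 4) yet 29 ≡ 29 (mod 36), not 6.

(⇒) fails and (⇐) fails.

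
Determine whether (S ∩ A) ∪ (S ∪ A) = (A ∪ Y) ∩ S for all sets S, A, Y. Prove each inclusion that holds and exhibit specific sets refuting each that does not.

Only the reverse inclusion holds.

(⟹) This inclusion fails. Take S = {1}, A = ∅, Y = ∅; then 1 ∈ (S ∩ A) ∪ (S ∪ A) but 1 ∉ (A ∪ Y) ∩ S.

(⟸) Let x ∈ (A ∪ Y) ∩ S. Then either x ∈ S ∩ A and x ∉ Y; or x ∈ S ∩ Y and x ∉ A; or x ∈ S ∩ A ∩ Y. In each case x ∈ (S ∩ A) ∪ (S ∪ A), so (A ∪ Y) ∩ S ⊆ (S ∩ A) ∪ (S ∪ A).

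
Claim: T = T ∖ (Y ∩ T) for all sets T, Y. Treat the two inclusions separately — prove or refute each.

Forward inclusion. This inclusion fails. Take T = {1}, Y = {1}; then 1 ∈ T but 1 ∉ T ∖ (Y ∩ T).

Reverse inclusion. Let x ∈ T ∖ (Y ∩ T). Then x ∈ T and x ∉ Y, from which x ∈ T.

(⊆) fails; (⊇) holds.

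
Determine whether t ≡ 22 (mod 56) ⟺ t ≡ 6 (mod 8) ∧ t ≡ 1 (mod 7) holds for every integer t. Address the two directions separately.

Both implications hold.

(⇐) If t ≡ 6 (mod 8) and t ≡ 1 (mod 7), then by the Chinese remainder theorem t ≡ 22 (mod 56). This is exactly t ≡ 22 (mod 56).

(⇒) Suppose t ≡ 22 (mod 56); write t = 56j + 22. Since 8 ∣ 56, reducing mod 8 gives t ≡ 22 ≡ 6 (mod 8); since 7 ∣ 56, reducing mod 7 gives t ≡ 22 ≡ 1 (mod 7).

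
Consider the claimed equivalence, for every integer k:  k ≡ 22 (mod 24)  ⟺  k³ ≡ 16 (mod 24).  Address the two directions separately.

(⇒) Suppose k ≡ 22 (mod 24). Write k = 24j + 22. Then (24j + 22)³ = 13824j³ + 38016j² + 34848j + 10648 = 24(576j³ + 1584j² + 1452j + 443) + 16, so k³ ≡ 16 (mod 24).

(⇐) This fails: take k = 4. Then 4³ = 64 ≡ 16 (mod 24), yet 4 ≡ 4 (mod 24), not 22.

Not equivalent: only (⇒) holds.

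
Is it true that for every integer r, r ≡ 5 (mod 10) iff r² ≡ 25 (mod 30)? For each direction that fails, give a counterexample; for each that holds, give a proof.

Only the reverse direction holds.

(⇒) This fails: take r = 15. Then 15 ≡ 5 (mod 10), but 15² = 225 ≡ 15 (mod 30), not 25.

(⇐) Conversely, the residues r modulo 30 with r² ≡ 25 (mod 30) are exactly {5, 25}, and each is ≡ 5 (mod 10).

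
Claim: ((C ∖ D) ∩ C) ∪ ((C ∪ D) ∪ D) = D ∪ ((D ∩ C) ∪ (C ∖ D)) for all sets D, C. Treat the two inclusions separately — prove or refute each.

Both inclusions hold; the sets are equal.

(⟹) Let x ∈ ((C ∖ D) ∩ C) ∪ ((C ∪ D) ∪ D). Then either x ∈ D and x ∉ C; or x ∈ C and x ∉ D; or x ∈ D ∩ C. In each case x ∈ D ∪ ((D ∩ C) ∪ (C ∖ D)), so ((C ∖ D) ∩ C) ∪ ((C ∪ D) ∪ D) ⊆ D ∪ ((D ∩ C) ∪ (C ∖ D)).

(⟸) Let x ∈ D ∪ ((D ∩ C) ∪ (C ∖ D)). Then either x ∈ D and x ∉ C; or x ∈ C and x ∉ D; or x ∈ D ∩ C. In each case x ∈ ((C ∖ D) ∩ C) ∪ ((C ∪ D) ∪ D), so D ∪ ((D ∩ C) ∪ (C ∖ D)) ⊆ ((C ∖ D) ∩ C) ∪ ((C ∪ D) ∪ D).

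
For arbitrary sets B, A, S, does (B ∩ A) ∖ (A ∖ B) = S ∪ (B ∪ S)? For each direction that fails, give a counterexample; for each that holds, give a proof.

(⟹) Let x ∈ (B ∩ A) ∖ (A ∖ B). Then either x ∈ B ∩ A and x ∉ S; or x ∈ B ∩ A ∩ S. In each case x ∈ S ∪ (B ∪ S), so (B ∩ A) ∖ (A ∖ B) ⊆ S ∪ (B ∪ S).

(⟸) This inclusion fails. Take B = {1}, A = ∅, S = ∅; then 1 ∈ S ∪ (B ∪ S) but 1 ∉ (B ∩ A) ∖ (A ∖ B).

The sets are not equal: only the forward inclusion holds.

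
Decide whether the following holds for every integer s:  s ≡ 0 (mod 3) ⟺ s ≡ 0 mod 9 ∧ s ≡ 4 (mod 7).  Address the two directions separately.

(→) This fails: s = 0 gives 0 ≡ 0 (mod 3) but 0 ≡ 0 (mod 7), so the conjunction on the right does not hold.

(←) Conversely, if s ≡ 0 (mod 9) and s ≡ 4 (mod 7), then by the Chinese remainder theorem s ≡ 18 (mod 63). Since 18 ≡ 0 (mod 3) and 3 ∣ 63, we get s ≡ 0 (mod 3).

The forward direction fails; the converse holds.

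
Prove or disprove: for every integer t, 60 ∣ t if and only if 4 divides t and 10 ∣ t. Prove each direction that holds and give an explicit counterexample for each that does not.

[⇐] This fails: take t = 20. Both 4 ∣ 20 and 10 ∣ 20, yet 20 is not a multiple of 60 (since 20 = 0·60 + 20), so 60 ∤ 20.

[⇒] If 60 ∣ t, write t = 60q. Since 60 = 15·4, t = 4·(15q), so 4 ∣ t; and since 60 = 6·10, t = 10·(6q), so 10 ∣ t.

Only the forward direction holds.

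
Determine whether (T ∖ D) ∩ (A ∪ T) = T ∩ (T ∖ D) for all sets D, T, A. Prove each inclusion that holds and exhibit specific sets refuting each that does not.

Forward inclusion. Let x ∈ (T ∖ D) ∩ (A ∪ T). Then either x ∈ T and x ∉ D, A; or x ∈ T ∩ A and x ∉ D. In each case x ∈ T ∩ (T ∖ D), so (T ∖ D) ∩ (A ∪ T) ⊆ T ∩ (T ∖ D).

Reverse inclusion. Let x ∈ T ∩ (T ∖ D). Then either x ∈ T and x ∉ D, A; or x ∈ T ∩ A and x ∉ D. In each case x ∈ (T ∖ D) ∩ (A ∪ T), so T ∩ (T ∖ D) ⊆ (T ∖ D) ∩ (A ∪ T).

Both inclusions hold; the sets are equal.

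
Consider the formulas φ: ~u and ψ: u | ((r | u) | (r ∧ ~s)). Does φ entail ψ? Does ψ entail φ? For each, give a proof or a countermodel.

(→) This fails. Under r = F, s = F, u = F, the left side is true but the right side is false.

(←) This fails. Under r = F, s = F, u = T, the left side is false but the right side is true.

Neither direction holds.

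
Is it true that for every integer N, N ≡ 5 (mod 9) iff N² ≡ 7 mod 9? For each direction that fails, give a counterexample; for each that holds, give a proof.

Forward direction. Suppose N ≡ 5 (mod 9). Write N = 9j + 5. Then (9j + 5)² = 81j² + 90j + 25 = 9(9j² + 10j + 2) + 7, so N² ≡ 7 (mod 9).

Converse. This fails: take N = 4. Then 4² = 16 ≡ 7 (mod 9), yet 4 ≡ 4 (mod 9), not 5.

The forward direction holds; the converse fails.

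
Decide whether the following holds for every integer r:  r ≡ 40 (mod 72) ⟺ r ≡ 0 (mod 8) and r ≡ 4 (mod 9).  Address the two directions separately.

(⇒) Suppose r ≡ 40 (mod 72); write r = 72j + 40. Since 8 ∣ 72, reducing mod 8 gives r ≡ 40 ≡ 0 (mod 8); since 9 ∣ 72, reducing mod 9 gives r ≡ 40 ≡ 4 (mod 9).

(⇐) Conversely, if r ≡ 0 (mod 8) and r ≡ 4 (mod 9), then by the Chinese remainder theorem r ≡ 40 (mod 72). This is exactly r ≡ 40 (mod 72).

Both implications hold.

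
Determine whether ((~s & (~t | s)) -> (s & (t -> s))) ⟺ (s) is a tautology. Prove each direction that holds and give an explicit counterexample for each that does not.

(→) This fails. Under t = T, s = F, the left side is true but the right side is false.

(←) Assume the antecedent. If t is true, the consequent reduces to true regardless of the other variables. If t is false, the antecedent forces (t = F, s = T), and the consequent holds there. Either way the consequent holds.

Only the reverse direction holds.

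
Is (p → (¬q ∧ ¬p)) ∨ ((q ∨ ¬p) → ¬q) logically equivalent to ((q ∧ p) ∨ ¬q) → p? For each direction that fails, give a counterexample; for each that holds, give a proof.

(⟹) This fails. Under p = F, q = F, the left side is true but the right side is false.

(⟸) This fails. Under p = T, q = T, the left side is false but the right side is true.

(⇒) fails and (⇐) fails.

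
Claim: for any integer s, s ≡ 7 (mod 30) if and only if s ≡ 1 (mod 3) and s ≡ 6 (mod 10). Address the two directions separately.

(→) This fails: s = 7 gives 7 ≡ 7 (mod 30) but 7 ≡ 7 (mod 10), so the conjunction on the right does not hold.

(←) This fails: s = 16 satisfies both congruences on the right (16 ≡ 1 mod 3 and 16 ≡ 6 mod 10) yet 16 ≡ 16 (mod 30), not 7.

(⇒) fails and (⇐) fails.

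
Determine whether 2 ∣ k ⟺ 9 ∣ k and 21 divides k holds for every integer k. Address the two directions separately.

(→) This fails: take k = 2. Certainly 2 ∣ 2, but 9 ∤ 2.

(←) This fails: take k = 63. Both 9 ∣ 63 and 21 ∣ 63, yet 63 is not a multiple of 2 (since 63 = 31·2 + 1), so 2 ∤ 63.

Neither implication holds.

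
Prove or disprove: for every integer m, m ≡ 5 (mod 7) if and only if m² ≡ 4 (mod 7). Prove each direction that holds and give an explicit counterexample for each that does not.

(⇒) holds; (⇐) fails.

(⟸) This fails: take m = 2. Then 2² = 4 ≡ 4 (mod 7), yet 2 ≡ 2 (mod 7), not 5.

(⟹) Suppose m ≡ 5 (mod 7). Write m = 7j + 5. Then (7j + 5)² = 49j² + 70j + 25 = 7(7j² + 10j + 3) + 4, so m² ≡ 4 (mod 7).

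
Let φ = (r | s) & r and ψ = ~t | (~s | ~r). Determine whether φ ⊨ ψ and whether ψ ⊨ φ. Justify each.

Neither implication holds.

[⇒] This fails. Under r = T, t = T, s = T, the left side is true but the right side is false.

[⇐] This fails. Under r = F, t = F, s = F, the left side is false but the right side is true.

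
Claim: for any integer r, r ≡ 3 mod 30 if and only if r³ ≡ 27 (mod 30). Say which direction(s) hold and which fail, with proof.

Both directions hold.

(⇒) Suppose r ≡ 3 mod 30. Write r = 30j + 3. Then (30j + 3)³ = 27000j³ + 8100j² + 810j + 27 = 30(900j³ + 270j² + 27j) + 27, so r³ ≡ 27 (mod 30).

(⇐) Conversely, suppose r³ ≡ 27 (mod 30). The only residue r in {0, …, 29} with r³ ≡ 27 (mod 30) is r = 3, so r ≡ 3 (mod 30).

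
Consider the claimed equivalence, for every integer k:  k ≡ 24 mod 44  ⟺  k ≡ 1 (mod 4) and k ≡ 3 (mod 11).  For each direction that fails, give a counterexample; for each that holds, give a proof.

Neither implication holds.

(→) This fails: k = 24 gives 24 ≡ 24 (mod 44) but 24 ≡ 0 (mod 4), so the conjunction on the right does not hold.

(←) This fails: k = 25 satisfies both congruences on the right (25 ≡ 1 mod 4 and 25 ≡ 3 mod 11) yet 25 ≡ 25 (mod 44), not 24.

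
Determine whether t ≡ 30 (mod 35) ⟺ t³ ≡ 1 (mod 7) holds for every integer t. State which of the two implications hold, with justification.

[⇐] This fails: take t = 1. Then 1³ = 1 ≡ 1 (mod 7), yet 1 ≡ 1 (mod 35), not 30.

[⇒] Suppose t ≡ 30 (mod 35). Then t³ ≡ 30³ = 27000 (mod 35), and since 7 ∣ 35, also t³ ≡ 1 (mod 7).

The forward direction holds; the converse fails.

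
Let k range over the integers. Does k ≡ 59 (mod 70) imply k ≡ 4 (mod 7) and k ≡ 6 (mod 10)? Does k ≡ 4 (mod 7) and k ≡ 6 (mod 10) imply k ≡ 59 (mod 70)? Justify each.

(⇒) This fails: k = 59 gives 59 ≡ 59 (mod 70) but 59 ≡ 3 (mod 7), so the conjunction on the right does not hold.

(⇐) This fails: k = 46 satisfies both congruences on the right (46 ≡ 4 mod 7 and 46 ≡ 6 mod 10) yet 46 ≡ 46 (mod 70), not 59.

Neither direction holds.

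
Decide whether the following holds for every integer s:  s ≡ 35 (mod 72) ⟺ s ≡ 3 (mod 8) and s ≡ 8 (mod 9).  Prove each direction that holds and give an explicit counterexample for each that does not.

[⇒] Suppose s ≡ 35 (mod 72); write s = 72j + 35. Since 8 ∣ 72, reducing mod 8 gives s ≡ 35 ≡ 3 (mod 8); since 9 ∣ 72, reducing mod 9 gives s ≡ 35 ≡ 8 (mod 9).

[⇐] Conversely, if s ≡ 3 (mod 8) and s ≡ 8 (mod 9), then by the Chinese remainder theorem s ≡ 35 (mod 72). This is exactly s ≡ 35 (mod 72).

Both directions hold; the statement is true.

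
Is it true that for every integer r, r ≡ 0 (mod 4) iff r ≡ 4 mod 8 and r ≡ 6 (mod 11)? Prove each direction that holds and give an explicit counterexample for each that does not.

(⇒) fails; (⇐) holds.

(⟹) This fails: r = 0 gives 0 ≡ 0 (mod 4) but 0 ≡ 0 (mod 8), so the conjunction on the right does not hold.

(⟸) Conversely, if r ≡ 4 (mod 8) and r ≡ 6 (mod 11), then by the Chinese remainder theorem r ≡ 28 (mod 88). Since 28 ≡ 0 (mod 4) and 4 ∣ 88, we get r ≡ 0 (mod 4).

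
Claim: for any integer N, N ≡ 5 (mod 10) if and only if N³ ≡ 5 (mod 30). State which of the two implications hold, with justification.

The forward direction fails; the converse holds.

Forward direction. This fails: take N = 15. Then 15 ≡ 5 (mod 10), but 15³ = 3375 ≡ 15 (mod 30), not 5.

Converse. The residues r modulo 30 with r³ ≡ 5 (mod 30) are exactly {5}, and each is ≡ 5 (mod 10).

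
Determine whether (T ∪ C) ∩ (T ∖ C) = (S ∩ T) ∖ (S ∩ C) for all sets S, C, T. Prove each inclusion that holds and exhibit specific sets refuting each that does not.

Forward inclusion. This inclusion fails. Take S = ∅, C = ∅, T = {1}; then 1 ∈ (T ∪ C) ∩ (T ∖ C) but 1 ∉ (S ∩ T) ∖ (S ∩ C).

Reverse inclusion. Let x ∈ (S ∩ T) ∖ (S ∩ C). Then x ∈ S ∩ T and x ∉ C, from which x ∈ (T ∪ C) ∩ (T ∖ C).

(⊆) fails; (⊇) holds.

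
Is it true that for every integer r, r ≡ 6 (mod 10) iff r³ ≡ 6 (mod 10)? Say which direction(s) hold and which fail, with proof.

Both directions hold.

[⇒] Suppose r ≡ 6 (mod 10). Write r = 10j + 6. Then (10j + 6)³ = 1000j³ + 1800j² + 1080j + 216 = 10(100j³ + 180j² + 108j + 21) + 6, so r³ ≡ 6 (mod 10).

[⇐] Conversely, suppose r³ ≡ 6 (mod 10). The only residue r in {0, …, 9} with r³ ≡ 6 (mod 10) is r = 6, so r ≡ 6 (mod 10).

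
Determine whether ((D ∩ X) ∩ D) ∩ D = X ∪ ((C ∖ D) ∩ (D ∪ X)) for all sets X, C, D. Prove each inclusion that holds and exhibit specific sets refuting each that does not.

(⟹) Let x ∈ ((D ∩ X) ∩ D) ∩ D. Then either x ∈ X ∩ D and x ∉ C; or x ∈ X ∩ C ∩ D. In each case x ∈ X ∪ ((C ∖ D) ∩ (D ∪ X)), so ((D ∩ X) ∩ D) ∩ D ⊆ X ∪ ((C ∖ D) ∩ (D ∪ X)).

(⟸) This inclusion fails. Take X = {1}, C = ∅, D = ∅; then 1 ∈ X ∪ ((C ∖ D) ∩ (D ∪ X)) but 1 ∉ ((D ∩ X) ∩ D) ∩ D.

The sets are not equal: only the forward inclusion holds.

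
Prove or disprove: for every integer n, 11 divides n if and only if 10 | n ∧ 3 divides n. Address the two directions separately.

Forward direction. This fails: take n = 11. Certainly 11 ∣ 11, but 10 ∤ 11.

Converse. This fails: take n = 30. Both 10 ∣ 30 and 3 ∣ 30, yet 30 is not a multiple of 11 (since 30 = 2·11 + 8), so 11 ∤ 30.

(⇒) fails and (⇐) fails.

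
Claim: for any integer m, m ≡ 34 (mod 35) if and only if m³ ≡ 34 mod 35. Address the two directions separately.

The forward direction holds; the converse fails.

(⇐) This fails: take m = 19. Then 19³ = 6859 ≡ 34 (mod 35), yet 19 ≡ 19 (mod 35), not 34.

(⇒) Suppose m ≡ 34 (mod 35). Write m = 35j + 34. Then (35j + 34)³ = 42875j³ + 124950j² + 121380j + 39304 = 35(1225j³ + 3570j² + 3468j + 1122) + 34, so m³ ≡ 34 (mod 35).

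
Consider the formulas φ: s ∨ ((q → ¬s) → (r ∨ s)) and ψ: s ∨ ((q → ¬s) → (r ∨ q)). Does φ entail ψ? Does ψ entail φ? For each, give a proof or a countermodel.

(⇒) holds; (⇐) fails.

(⇒) Assume the antecedent. If s is true, s ∨ ((q → ¬s) → (r ∨ q)) reduces to true regardless of the other variables. If s is false, the antecedent forces (q = F, s = F, r = T) or (q = T, s = F, r = T), and s ∨ ((q → ¬s) → (r ∨ q)) holds there. Either way s ∨ ((q → ¬s) → (r ∨ q)) holds.

(⇐) This fails. Under q = T, s = F, r = F, the left side is false but the right side is true.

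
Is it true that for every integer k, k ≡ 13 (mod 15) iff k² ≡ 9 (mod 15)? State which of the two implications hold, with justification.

(⇒) fails and (⇐) fails.

Forward direction. This fails: take k = 13. Then 13 ≡ 13 (mod 15), but 13² = 169 ≡ 4 (mod 15), not 9.

Converse. This fails: take k = 3. Then 3² = 9 ≡ 9 (mod 15), yet 3 ≡ 3 (mod 15), not 13.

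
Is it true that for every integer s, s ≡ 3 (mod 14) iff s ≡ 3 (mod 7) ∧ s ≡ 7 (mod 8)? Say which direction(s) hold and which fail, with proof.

(⇒) fails; (⇐) holds.

(⟹) This fails: s = 17 gives 17 ≡ 3 (mod 14) but 17 ≡ 1 (mod 8), so the conjunction on the right does not hold.

(⟸) Conversely, if s ≡ 3 (mod 7) and s ≡ 7 (mod 8), then by the Chinese remainder theorem s ≡ 31 (mod 56). Since 31 ≡ 3 (mod 14) and 14 ∣ 56, we get s ≡ 3 (mod 14).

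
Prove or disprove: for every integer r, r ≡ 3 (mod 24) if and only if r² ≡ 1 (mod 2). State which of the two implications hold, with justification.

(⟹) Suppose r ≡ 3 (mod 24). Then r² ≡ 3² = 9 (mod 24), and since 2 ∣ 24, also r² ≡ 1 (mod 2).

(⟸) This fails: take r = 1. Then 1² = 1 ≡ 1 (mod 2), yet 1 ≡ 1 (mod 24), not 3.

The forward direction holds; the converse fails.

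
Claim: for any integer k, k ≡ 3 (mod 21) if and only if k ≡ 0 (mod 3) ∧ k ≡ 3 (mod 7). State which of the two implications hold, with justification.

Both implications hold.

Converse. If k ≡ 0 (mod 3) and k ≡ 3 (mod 7), then by the Chinese remainder theorem k ≡ 3 (mod 21). This is exactly k ≡ 3 (mod 21).

Forward direction. Suppose k ≡ 3 (mod 21); write k = 21j + 3. Since 3 ∣ 21, reducing mod 3 gives k ≡ 3 ≡ 0 (mod 3); since 7 ∣ 21, reducing mod 7 gives k ≡ 3 (mod 7).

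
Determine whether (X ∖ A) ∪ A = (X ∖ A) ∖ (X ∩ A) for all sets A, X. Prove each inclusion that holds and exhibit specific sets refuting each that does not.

Only the reverse inclusion holds.

Reverse inclusion. Let x ∈ (X ∖ A) ∖ (X ∩ A). Then x ∈ X and x ∉ A, from which x ∈ (X ∖ A) ∪ A.

Forward inclusion. This inclusion fails. Take A = {1}, X = ∅; then 1 ∈ (X ∖ A) ∪ A but 1 ∉ (X ∖ A) ∖ (X ∩ A).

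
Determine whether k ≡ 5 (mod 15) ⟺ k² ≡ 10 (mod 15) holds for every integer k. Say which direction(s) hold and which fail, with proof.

Only the forward direction holds.

(⟹) Suppose k ≡ 5 (mod 15). Write k = 15j + 5. Then (15j + 5)² = 225j² + 150j + 25 = 15(15j² + 10j + 1) + 10, so k² ≡ 10 (mod 15).

(⟸) This fails: take k = 10. Then 10² = 100 ≡ 10 (mod 15), yet 10 ≡ 10 (mod 15), not 5.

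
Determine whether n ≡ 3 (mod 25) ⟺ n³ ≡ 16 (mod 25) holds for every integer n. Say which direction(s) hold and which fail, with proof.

Neither implication holds.

(⇒) This fails: take n = 3. Then 3 ≡ 3 (mod 25), but 3³ = 27 ≡ 2 (mod 25), not 16.

(⇐) This fails: take n = 6. Then 6³ = 216 ≡ 16 (mod 25), yet 6 ≡ 6 (mod 25), not 3.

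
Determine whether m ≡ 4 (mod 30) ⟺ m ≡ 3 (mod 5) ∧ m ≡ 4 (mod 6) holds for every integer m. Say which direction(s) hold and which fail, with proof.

Neither direction holds.

(→) This fails: m = 4 gives 4 ≡ 4 (mod 30) but 4 ≡ 4 (mod 5), so the conjunction on the right does not hold.

(←) This fails: m = 28 satisfies both congruences on the right (28 ≡ 3 mod 5 and 28 ≡ 4 mod 6) yet 28 ≡ 28 (mod 30), not 4.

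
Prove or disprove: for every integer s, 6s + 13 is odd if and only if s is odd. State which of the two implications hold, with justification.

(⇒) fails; (⇐) holds.

Forward direction. This fails: take s = 2. Then 6s + 13 = 25, which is odd, yet s = 2 is even, not odd.

Converse. Suppose s is odd. Since 6 is even, 6s is even for every s, so 6s + 13 has the same parity as 13, which is odd. Hence 6s + 13 is odd.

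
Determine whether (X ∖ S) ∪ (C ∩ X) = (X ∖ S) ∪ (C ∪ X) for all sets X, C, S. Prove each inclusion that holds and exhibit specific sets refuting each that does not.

(⊆) holds; (⊇) fails.

(⊆) Let x ∈ (X ∖ S) ∪ (C ∩ X). Then either x ∈ X and x ∉ C, S; or x ∈ X ∩ C and x ∉ S; or x ∈ X ∩ C ∩ S. In each case x ∈ (X ∖ S) ∪ (C ∪ X), so (X ∖ S) ∪ (C ∩ X) ⊆ (X ∖ S) ∪ (C ∪ X).

(⊇) This inclusion fails. Take X = ∅, C = {1}, S = ∅; then 1 ∈ (X ∖ S) ∪ (C ∪ X) but 1 ∉ (X ∖ S) ∪ (C ∩ X).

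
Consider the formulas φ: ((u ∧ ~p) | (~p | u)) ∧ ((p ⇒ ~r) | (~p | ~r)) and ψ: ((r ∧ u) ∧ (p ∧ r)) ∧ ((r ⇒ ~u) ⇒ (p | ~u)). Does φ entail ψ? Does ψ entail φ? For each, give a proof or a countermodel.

Both directions fail.

[⇒] This fails. Under u = F, p = F, r = F, the left side is true but the right side is false.

[⇐] This fails. Under u = T, p = T, r = T, the left side is false but the right side is true.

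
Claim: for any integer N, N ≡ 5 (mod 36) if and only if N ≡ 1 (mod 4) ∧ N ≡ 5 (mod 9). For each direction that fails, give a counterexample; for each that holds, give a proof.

Both directions hold.

(⟹) Suppose N ≡ 5 (mod 36); write N = 36j + 5. Since 4 ∣ 36, reducing mod 4 gives N ≡ 5 ≡ 1 (mod 4); since 9 ∣ 36, reducing mod 9 gives N ≡ 5 (mod 9).

(⟸) Conversely, if N ≡ 1 (mod 4) and N ≡ 5 (mod 9), then by the Chinese remainder theorem N ≡ 5 (mod 36). This is exactly N ≡ 5 (mod 36).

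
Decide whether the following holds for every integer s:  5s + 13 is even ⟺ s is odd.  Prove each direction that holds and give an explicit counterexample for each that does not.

Both directions hold.

(←) Suppose s is odd; write s = 2j + 1. Then 5s + 13 = 5·(2j + 1) + 13 = 2·5j + 18, which is even.

(→) Suppose 5s + 13 is even. Since 5 is odd, 5s and s have the same parity, so 5s + 13 ≡ s + 13 (mod 2). As 13 is odd, 5s + 13 is even exactly when s is odd. Thus s is odd.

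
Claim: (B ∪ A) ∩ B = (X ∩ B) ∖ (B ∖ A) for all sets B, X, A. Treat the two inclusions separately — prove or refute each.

The sets are not equal: only the reverse inclusion holds.

(⊆) This inclusion fails. Take B = {1}, X = ∅, A = ∅; then 1 ∈ (B ∪ A) ∩ B but 1 ∉ (X ∩ B) ∖ (B ∖ A).

(⊇) Let x ∈ (X ∩ B) ∖ (B ∖ A). Then x ∈ B ∩ X ∩ A, from which x ∈ (B ∪ A) ∩ B.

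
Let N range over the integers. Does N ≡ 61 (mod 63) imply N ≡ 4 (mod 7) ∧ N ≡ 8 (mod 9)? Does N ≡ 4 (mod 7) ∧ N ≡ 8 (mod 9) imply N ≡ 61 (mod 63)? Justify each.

Neither direction holds.

(⟹) This fails: N = 61 gives 61 ≡ 61 (mod 63) but 61 ≡ 5 (mod 7), so the conjunction on the right does not hold.

(⟸) This fails: N = 53 satisfies both congruences on the right (53 ≡ 4 mod 7 and 53 ≡ 8 mod 9) yet 53 ≡ 53 (mod 63), not 61.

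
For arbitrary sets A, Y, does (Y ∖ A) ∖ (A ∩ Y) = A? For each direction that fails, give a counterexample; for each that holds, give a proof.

Neither inclusion holds.

Forward inclusion. This inclusion fails. Take A = ∅, Y = {1}; then 1 ∈ (Y ∖ A) ∖ (A ∩ Y) but 1 ∉ A.

Reverse inclusion. This inclusion fails. Take A = {1}, Y = ∅; then 1 ∈ A but 1 ∉ (Y ∖ A) ∖ (A ∩ Y).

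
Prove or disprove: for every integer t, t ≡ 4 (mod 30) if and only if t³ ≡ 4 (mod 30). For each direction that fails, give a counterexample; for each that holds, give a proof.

Both directions hold; the statement is true.

(←) Suppose t³ ≡ 4 (mod 30). The only residue r in {0, …, 29} with r³ ≡ 4 (mod 30) is r = 4, so t ≡ 4 (mod 30).

(→) Suppose t ≡ 4 (mod 30). Write t = 30j + 4. Then (30j + 4)³ = 27000j³ + 10800j² + 1440j + 64 = 30(900j³ + 360j² + 48j + 2) + 4, so t³ ≡ 4 (mod 30).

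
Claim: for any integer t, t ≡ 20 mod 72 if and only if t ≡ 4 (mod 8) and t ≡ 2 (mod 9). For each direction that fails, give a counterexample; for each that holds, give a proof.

(←) If t ≡ 4 (mod 8) and t ≡ 2 (mod 9), then by the Chinese remainder theorem t ≡ 20 (mod 72). This is exactly t ≡ 20 (mod 72).

(→) Suppose t ≡ 20 (mod 72); write t = 72j + 20. Since 8 ∣ 72, reducing mod 8 gives t ≡ 20 ≡ 4 (mod 8); since 9 ∣ 72, reducing mod 9 gives t ≡ 20 ≡ 2 (mod 9).

Both directions hold; the statement is true.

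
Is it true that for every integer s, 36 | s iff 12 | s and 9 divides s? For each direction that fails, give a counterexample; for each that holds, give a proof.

The biconditional holds.

(⇐) Suppose 12 ∣ s and 9 ∣ s. Any common multiple of 12 and 9 is a multiple of their lcm; here lcm(12, 9) = 12·9/gcd(12, 9) = 108/3 = 36, so 36 ∣ s.

(⇒) If 36 ∣ s, write s = 36q. Since 36 = 3·12, s = 12·(3q), so 12 ∣ s; and since 36 = 4·9, s = 9·(4q), so 9 ∣ s.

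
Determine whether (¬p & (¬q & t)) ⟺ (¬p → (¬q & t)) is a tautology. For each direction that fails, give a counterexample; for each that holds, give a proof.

(⇒) Assume the antecedent. If p is true, the antecedent cannot hold. If p is false, the antecedent forces (p = F, q = F, t = T), and ¬p → (¬q & t) holds there. Either way ¬p → (¬q & t) holds.

(⇐) This fails. Under p = T, q = F, t = F, the left side is false but the right side is true.

The forward direction holds; the converse fails.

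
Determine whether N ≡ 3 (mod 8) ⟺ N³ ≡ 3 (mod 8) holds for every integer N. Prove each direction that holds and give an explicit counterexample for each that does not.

(→) Suppose N ≡ 3 (mod 8). Write N = 8j + 3. Then (8j + 3)³ = 512j³ + 576j² + 216j + 27 = 8(64j³ + 72j² + 27j + 3) + 3, so N³ ≡ 3 (mod 8).

(←) Conversely, suppose N³ ≡ 3 (mod 8). The only residue r in {0, …, 7} with r³ ≡ 3 (mod 8) is r = 3, so N ≡ 3 (mod 8).

Both directions hold.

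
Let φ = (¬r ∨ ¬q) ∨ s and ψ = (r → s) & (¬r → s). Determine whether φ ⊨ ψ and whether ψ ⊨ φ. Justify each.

(⇒) This fails. Under q = F, s = F, r = F, the left side is true but the right side is false.

(⇐) Assume the antecedent. If q is true, the antecedent forces (q = T, s = T, r = F) or (q = T, s = T, r = T), and (¬r ∨ ¬q) ∨ s holds there. If q is false, (¬r ∨ ¬q) ∨ s reduces to true regardless of the other variables. Either way (¬r ∨ ¬q) ∨ s holds.

Only the reverse direction holds.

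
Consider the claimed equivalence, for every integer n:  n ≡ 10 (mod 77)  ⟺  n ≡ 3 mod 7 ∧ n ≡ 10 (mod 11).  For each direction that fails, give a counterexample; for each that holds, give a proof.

The biconditional holds.

(⇒) Suppose n ≡ 10 (mod 77); write n = 77j + 10. Since 7 ∣ 77, reducing mod 7 gives n ≡ 10 ≡ 3 (mod 7); since 11 ∣ 77, reducing mod 11 gives n ≡ 10 (mod 11).

(⇐) Conversely, if n ≡ 3 (mod 7) and n ≡ 10 (mod 11), then by the Chinese remainder theorem n ≡ 10 (mod 77). This is exactly n ≡ 10 (mod 77).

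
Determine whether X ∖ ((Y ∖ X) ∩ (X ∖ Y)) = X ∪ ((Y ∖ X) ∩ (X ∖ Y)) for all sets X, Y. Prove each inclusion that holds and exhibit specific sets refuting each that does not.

(⊆) Let x ∈ X ∖ ((Y ∖ X) ∩ (X ∖ Y)). Then either x ∈ X and x ∉ Y; or x ∈ X ∩ Y. In each case x ∈ X ∪ ((Y ∖ X) ∩ (X ∖ Y)), so X ∖ ((Y ∖ X) ∩ (X ∖ Y)) ⊆ X ∪ ((Y ∖ X) ∩ (X ∖ Y)).

(⊇) Let x ∈ X ∪ ((Y ∖ X) ∩ (X ∖ Y)). Then either x ∈ X and x ∉ Y; or x ∈ X ∩ Y. In each case x ∈ X ∖ ((Y ∖ X) ∩ (X ∖ Y)), so X ∪ ((Y ∖ X) ∩ (X ∖ Y)) ⊆ X ∖ ((Y ∖ X) ∩ (X ∖ Y)).

The two sets are equal.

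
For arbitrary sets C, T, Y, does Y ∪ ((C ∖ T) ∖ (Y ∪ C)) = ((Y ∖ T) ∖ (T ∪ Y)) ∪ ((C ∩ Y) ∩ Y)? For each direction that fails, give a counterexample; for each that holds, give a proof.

Forward inclusion. This inclusion fails. Take C = ∅, T = ∅, Y = {1}; then 1 ∈ Y ∪ ((C ∖ T) ∖ (Y ∪ C)) but 1 ∉ ((Y ∖ T) ∖ (T ∪ Y)) ∪ ((C ∩ Y) ∩ Y).

Reverse inclusion. Let x ∈ ((Y ∖ T) ∖ (T ∪ Y)) ∪ ((C ∩ Y) ∩ Y). Then either x ∈ C ∩ Y and x ∉ T; or x ∈ C ∩ T ∩ Y. In each case x ∈ Y ∪ ((C ∖ T) ∖ (Y ∪ C)), so ((Y ∖ T) ∖ (T ∪ Y)) ∪ ((C ∩ Y) ∩ Y) ⊆ Y ∪ ((C ∖ T) ∖ (Y ∪ C)).

Only the reverse inclusion holds.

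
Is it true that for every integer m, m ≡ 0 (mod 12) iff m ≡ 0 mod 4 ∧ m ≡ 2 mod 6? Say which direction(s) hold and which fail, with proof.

Neither implication holds.

(→) This fails: m = 0 gives 0 ≡ 0 (mod 12) but 0 ≡ 0 (mod 6), so the conjunction on the right does not hold.

(←) This fails: m = 8 satisfies both congruences on the right (8 ≡ 0 mod 4 and 8 ≡ 2 mod 6) yet 8 ≡ 8 (mod 12), not 0.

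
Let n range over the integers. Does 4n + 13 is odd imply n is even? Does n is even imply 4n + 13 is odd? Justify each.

(⇒) fails; (⇐) holds.

(←) Suppose n is even. Since 4 is even, 4n is even for every n, so 4n + 13 has the same parity as 13, which is odd. Hence 4n + 13 is odd.

(→) This fails: take n = 1. Then 4n + 13 = 17, which is odd, yet n = 1 is odd, not even.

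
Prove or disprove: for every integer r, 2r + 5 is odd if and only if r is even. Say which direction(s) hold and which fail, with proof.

Only the converse holds.

(⟹) This fails: take r = 7. Then 2r + 5 = 19, which is odd, yet r = 7 is odd, not even.

(⟸) Suppose r is even. Since 2 is even, 2r is even for every r, so 2r + 5 has the same parity as 5, which is odd. Hence 2r + 5 is odd.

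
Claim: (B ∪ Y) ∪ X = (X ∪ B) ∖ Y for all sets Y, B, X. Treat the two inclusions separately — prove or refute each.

Only the reverse inclusion holds.

Forward inclusion. This inclusion fails. Take Y = {1}, B = ∅, X = ∅; then 1 ∈ (B ∪ Y) ∪ X but 1 ∉ (X ∪ B) ∖ Y.

Reverse inclusion. Let x ∈ (X ∪ B) ∖ Y. Then either x ∈ B and x ∉ Y, X; or x ∈ X and x ∉ Y, B; or x ∈ B ∩ X and x ∉ Y. In each case x ∈ (B ∪ Y) ∪ X, so (X ∪ B) ∖ Y ⊆ (B ∪ Y) ∪ X.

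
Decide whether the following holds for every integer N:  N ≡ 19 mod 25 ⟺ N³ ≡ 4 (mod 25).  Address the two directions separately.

(→) This fails: take N = 19. Then 19 ≡ 19 (mod 25), but 19³ = 6859 ≡ 9 (mod 25), not 4.

(←) This fails: take N = 9. Then 9³ = 729 ≡ 4 (mod 25), yet 9 ≡ 9 (mod 25), not 19.

Neither direction holds.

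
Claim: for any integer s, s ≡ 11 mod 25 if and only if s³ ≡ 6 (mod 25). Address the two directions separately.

Both directions hold; the statement is true.

Forward direction. Suppose s ≡ 11 mod 25. Write s = 25j + 11. Then (25j + 11)³ = 15625j³ + 20625j² + 9075j + 1331 = 25(625j³ + 825j² + 363j + 53) + 6, so s³ ≡ 6 (mod 25).

Converse. Suppose s³ ≡ 6 (mod 25). The only residue r in {0, …, 24} with r³ ≡ 6 (mod 25) is r = 11, so s ≡ 11 (mod 25).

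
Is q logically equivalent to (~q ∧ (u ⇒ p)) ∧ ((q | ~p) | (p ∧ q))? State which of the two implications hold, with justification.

(⇒) This fails. Under p = F, u = F, q = T, the left side is true but the right side is false.

(⇐) This fails. Under p = F, u = F, q = F, the left side is false but the right side is true.

(⇒) fails and (⇐) fails.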